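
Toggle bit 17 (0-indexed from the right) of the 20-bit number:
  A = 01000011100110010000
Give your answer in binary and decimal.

Mask = 1 << 17 = 00100000000000000000
Bit 17 of A is 0; XOR with the mask flips it to 1.
  01000011100110010000
^ 00100000000000000000
----------------------
  01100011100110010000

Answer: 01100011100110010000 (407952)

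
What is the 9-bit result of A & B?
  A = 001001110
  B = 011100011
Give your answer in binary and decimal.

Apply & to each column (1 only where both bits are 1):
  001001110
& 011100011
-----------
  001000010

Answer: 001000010 (66)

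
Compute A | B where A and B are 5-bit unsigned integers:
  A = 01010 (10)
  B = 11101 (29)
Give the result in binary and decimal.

Apply | to each column (1 where either bit is 1):
  01010
| 11101
-------
  11111

Answer: 11111 (31)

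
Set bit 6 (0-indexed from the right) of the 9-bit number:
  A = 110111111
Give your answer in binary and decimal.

Mask = 1 << 6 = 001000000
Bit 6 of A is 0, so OR-ing with the mask flips it to 1.
  110111111
| 001000000
-----------
  111111111

Answer: 111111111 (511)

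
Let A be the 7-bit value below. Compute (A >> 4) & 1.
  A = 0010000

Bit 4 is the 5th from the right.
  0010000
    ^
That bit is 1.

Answer: 1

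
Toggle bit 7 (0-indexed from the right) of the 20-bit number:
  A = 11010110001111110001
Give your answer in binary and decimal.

Mask = 1 << 7 = 00000000000010000000
Bit 7 of A is 1; XOR with the mask flips it to 0.
  11010110001111110001
^ 00000000000010000000
----------------------
  11010110001101110001

Answer: 11010110001101110001 (877425)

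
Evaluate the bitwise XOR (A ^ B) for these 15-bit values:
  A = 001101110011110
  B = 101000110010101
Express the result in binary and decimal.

Apply ^ to each column (1 where bits differ):
  001101110011110
^ 101000110010101
-----------------
  100101000001011

Answer: 100101000001011 (18955)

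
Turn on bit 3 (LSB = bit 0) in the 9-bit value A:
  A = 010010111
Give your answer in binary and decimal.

Mask = 1 << 3 = 000001000
Bit 3 of A is 0, so OR-ing with the mask flips it to 1.
  010010111
| 000001000
-----------
  010011111

Answer: 010011111 (159)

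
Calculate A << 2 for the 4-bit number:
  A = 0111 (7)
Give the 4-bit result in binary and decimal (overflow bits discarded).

Shift left by 2: drop the top 2 bit(s), append 2 zero(s) on the right.
  0111  ->  discard [01], keep [11], append 00
= 1100

Answer: 1100 (12)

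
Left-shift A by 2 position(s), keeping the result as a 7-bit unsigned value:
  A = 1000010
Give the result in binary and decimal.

Shift left by 2: drop the top 2 bit(s), append 2 zero(s) on the right.
  1000010  ->  discard [10], keep [00010], append 00
= 0001000

Answer: 0001000 (8)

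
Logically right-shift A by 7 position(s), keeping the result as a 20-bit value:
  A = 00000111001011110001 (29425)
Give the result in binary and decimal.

Logical shift right by 7: drop the bottom 7 bit(s), prepend 7 zero(s) on the left.
  00000111001011110001  ->  keep [0000011100101], discard [1110001], prepend 0000000
= 00000000000011100101

Answer: 00000000000011100101 (229)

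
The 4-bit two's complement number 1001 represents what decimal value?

MSB is 1, so the value is negative. Find the magnitude:
1. Invert bits:  0110
2. Add 1:        0111  = 7
3. Apply sign:   -7

Answer: -7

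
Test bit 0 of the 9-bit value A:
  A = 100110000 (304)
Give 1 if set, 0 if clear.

Bit 0 is the 1st from the right.
  100110000
          ^
That bit is 0.

Answer: 0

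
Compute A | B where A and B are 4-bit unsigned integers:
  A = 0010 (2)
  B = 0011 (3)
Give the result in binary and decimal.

Apply | to each column (1 where either bit is 1):
  0010
| 0011
------
  0011

Answer: 0011 (3)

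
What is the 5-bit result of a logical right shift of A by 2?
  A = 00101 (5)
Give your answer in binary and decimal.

Logical shift right by 2: drop the bottom 2 bit(s), prepend 2 zero(s) on the left.
  00101  ->  keep [001], discard [01], prepend 00
= 00001

Answer: 00001 (1)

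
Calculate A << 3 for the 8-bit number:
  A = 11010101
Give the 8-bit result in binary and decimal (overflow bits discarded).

Shift left by 3: drop the top 3 bit(s), append 3 zero(s) on the right.
  11010101  ->  discard [110], keep [10101], append 000
= 10101000

Answer: 10101000 (168)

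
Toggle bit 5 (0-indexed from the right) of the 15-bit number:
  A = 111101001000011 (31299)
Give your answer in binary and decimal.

Mask = 1 << 5 = 000000000100000
Bit 5 of A is 0; XOR with the mask flips it to 1.
  111101001000011
^ 000000000100000
-----------------
  111101001100011

Answer: 111101001100011 (31331)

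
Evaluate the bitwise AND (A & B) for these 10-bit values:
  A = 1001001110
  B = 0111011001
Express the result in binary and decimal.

Apply & to each column (1 only where both bits are 1):
  1001001110
& 0111011001
------------
  0001001000

Answer: 0001001000 (72)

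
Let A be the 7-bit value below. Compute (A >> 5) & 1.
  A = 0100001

Bit 5 is the 6th from the right.
  0100001
   ^
That bit is 1.

Answer: 1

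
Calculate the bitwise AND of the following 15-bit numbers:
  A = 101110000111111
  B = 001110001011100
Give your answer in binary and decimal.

Apply & to each column (1 only where both bits are 1):
  101110000111111
& 001110001011100
-----------------
  001110000011100

Answer: 001110000011100 (7196)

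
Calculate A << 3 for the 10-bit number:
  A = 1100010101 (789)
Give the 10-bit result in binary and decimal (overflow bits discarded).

Shift left by 3: drop the top 3 bit(s), append 3 zero(s) on the right.
  1100010101  ->  discard [110], keep [0010101], append 000
= 0010101000

Answer: 0010101000 (168)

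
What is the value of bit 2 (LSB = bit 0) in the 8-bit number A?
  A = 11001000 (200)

Bit 2 is the 3rd from the right.
  11001000
       ^
That bit is 0.

Answer: 0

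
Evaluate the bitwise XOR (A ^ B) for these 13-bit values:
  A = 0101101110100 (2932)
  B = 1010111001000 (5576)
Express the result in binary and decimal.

Apply ^ to each column (1 where bits differ):
  0101101110100
^ 1010111001000
---------------
  1111010111100

Answer: 1111010111100 (7868)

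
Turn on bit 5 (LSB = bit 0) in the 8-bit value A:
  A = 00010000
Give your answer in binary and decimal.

Mask = 1 << 5 = 00100000
Bit 5 of A is 0, so OR-ing with the mask flips it to 1.
  00010000
| 00100000
----------
  00110000

Answer: 00110000 (48)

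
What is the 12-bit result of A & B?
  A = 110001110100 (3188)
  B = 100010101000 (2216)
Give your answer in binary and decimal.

Apply & to each column (1 only where both bits are 1):
  110001110100
& 100010101000
--------------
  100000100000

Answer: 100000100000 (2080)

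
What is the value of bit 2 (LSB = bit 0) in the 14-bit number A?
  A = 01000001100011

Bit 2 is the 3rd from the right.
  01000001100011
             ^
That bit is 0.

Answer: 0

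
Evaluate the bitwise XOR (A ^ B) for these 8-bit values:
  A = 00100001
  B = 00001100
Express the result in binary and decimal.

Apply ^ to each column (1 where bits differ):
  00100001
^ 00001100
----------
  00101101

Answer: 00101101 (45)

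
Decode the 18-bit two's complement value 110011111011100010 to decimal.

MSB is 1, so the value is negative. Find the magnitude:
1. Invert bits:  001100000100011101
2. Add 1:        001100000100011110  = 49438
3. Apply sign:   -49438

Answer: -49438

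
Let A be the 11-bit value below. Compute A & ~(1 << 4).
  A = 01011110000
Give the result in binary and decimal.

Mask = ~(1 << 4) = 11111101111
Bit 4 of A is 1, so AND-ing with the mask clears it to 0.
  01011110000
& 11111101111
-------------
  01011100000

Answer: 01011100000 (736)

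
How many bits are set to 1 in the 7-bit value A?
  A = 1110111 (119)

1110111
1-bits at positions (from bit 0 = LSB): 0, 1, 2, 4, 5, 6
Count = 6

Answer: 6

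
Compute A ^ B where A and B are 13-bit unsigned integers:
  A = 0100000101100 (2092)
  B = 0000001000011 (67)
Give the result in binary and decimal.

Apply ^ to each column (1 where bits differ):
  0100000101100
^ 0000001000011
---------------
  0100001101111

Answer: 0100001101111 (2159)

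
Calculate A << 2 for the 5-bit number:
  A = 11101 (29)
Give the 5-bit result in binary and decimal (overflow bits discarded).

Shift left by 2: drop the top 2 bit(s), append 2 zero(s) on the right.
  11101  ->  discard [11], keep [101], append 00
= 10100

Answer: 10100 (20)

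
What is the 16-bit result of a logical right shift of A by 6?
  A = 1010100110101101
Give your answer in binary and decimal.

Logical shift right by 6: drop the bottom 6 bit(s), prepend 6 zero(s) on the left.
  1010100110101101  ->  keep [1010100110], discard [101101], prepend 000000
= 0000001010100110

Answer: 0000001010100110 (678)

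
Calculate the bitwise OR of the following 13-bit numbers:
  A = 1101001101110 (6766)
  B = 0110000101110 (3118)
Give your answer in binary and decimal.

Apply | to each column (1 where either bit is 1):
  1101001101110
| 0110000101110
---------------
  1111001101110

Answer: 1111001101110 (7790)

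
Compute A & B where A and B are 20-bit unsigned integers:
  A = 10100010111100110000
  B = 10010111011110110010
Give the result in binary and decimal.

Apply & to each column (1 only where both bits are 1):
  10100010111100110000
& 10010111011110110010
----------------------
  10000010011100110000

Answer: 10000010011100110000 (534320)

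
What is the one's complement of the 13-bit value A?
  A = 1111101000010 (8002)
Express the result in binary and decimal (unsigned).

Flip each bit (0->1, 1->0):
  1111101000010
  0000010111101

Answer: 0000010111101 (189)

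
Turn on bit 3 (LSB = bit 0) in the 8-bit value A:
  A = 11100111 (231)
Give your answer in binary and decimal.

Mask = 1 << 3 = 00001000
Bit 3 of A is 0, so OR-ing with the mask flips it to 1.
  11100111
| 00001000
----------
  11101111

Answer: 11101111 (239)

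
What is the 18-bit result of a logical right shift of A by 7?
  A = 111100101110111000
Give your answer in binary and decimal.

Logical shift right by 7: drop the bottom 7 bit(s), prepend 7 zero(s) on the left.
  111100101110111000  ->  keep [11110010111], discard [0111000], prepend 0000000
= 000000011110010111

Answer: 000000011110010111 (1943)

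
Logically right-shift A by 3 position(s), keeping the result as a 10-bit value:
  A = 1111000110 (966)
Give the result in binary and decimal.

Logical shift right by 3: drop the bottom 3 bit(s), prepend 3 zero(s) on the left.
  1111000110  ->  keep [1111000], discard [110], prepend 000
= 0001111000

Answer: 0001111000 (120)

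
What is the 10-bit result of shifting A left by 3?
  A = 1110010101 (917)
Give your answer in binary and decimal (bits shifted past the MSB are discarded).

Shift left by 3: drop the top 3 bit(s), append 3 zero(s) on the right.
  1110010101  ->  discard [111], keep [0010101], append 000
= 0010101000

Answer: 0010101000 (168)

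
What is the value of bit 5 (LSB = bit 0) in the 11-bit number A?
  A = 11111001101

Bit 5 is the 6th from the right.
  11111001101
       ^
That bit is 0.

Answer: 0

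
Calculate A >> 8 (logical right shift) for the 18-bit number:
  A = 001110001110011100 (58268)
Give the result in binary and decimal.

Logical shift right by 8: drop the bottom 8 bit(s), prepend 8 zero(s) on the left.
  001110001110011100  ->  keep [0011100011], discard [10011100], prepend 00000000
= 000000000011100011

Answer: 000000000011100011 (227)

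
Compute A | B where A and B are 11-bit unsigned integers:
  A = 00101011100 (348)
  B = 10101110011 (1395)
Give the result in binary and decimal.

Apply | to each column (1 where either bit is 1):
  00101011100
| 10101110011
-------------
  10101111111

Answer: 10101111111 (1407)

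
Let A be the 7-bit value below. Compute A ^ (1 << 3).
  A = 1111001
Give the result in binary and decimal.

Mask = 1 << 3 = 0001000
Bit 3 of A is 1; XOR with the mask flips it to 0.
  1111001
^ 0001000
---------
  1110001

Answer: 1110001 (113)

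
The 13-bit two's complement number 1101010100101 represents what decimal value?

MSB is 1, so the value is negative. Find the magnitude:
1. Invert bits:  0010101011010
2. Add 1:        0010101011011  = 1371
3. Apply sign:   -1371

Answer: -1371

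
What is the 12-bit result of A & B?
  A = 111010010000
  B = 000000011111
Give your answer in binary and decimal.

Apply & to each column (1 only where both bits are 1):
  111010010000
& 000000011111
--------------
  000000010000

Answer: 000000010000 (16)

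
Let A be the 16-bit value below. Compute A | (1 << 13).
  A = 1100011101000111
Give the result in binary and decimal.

Mask = 1 << 13 = 0010000000000000
Bit 13 of A is 0, so OR-ing with the mask flips it to 1.
  1100011101000111
| 0010000000000000
------------------
  1110011101000111

Answer: 1110011101000111 (59207)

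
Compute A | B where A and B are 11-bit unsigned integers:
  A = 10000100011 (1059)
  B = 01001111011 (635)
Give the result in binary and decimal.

Apply | to each column (1 where either bit is 1):
  10000100011
| 01001111011
-------------
  11001111011

Answer: 11001111011 (1659)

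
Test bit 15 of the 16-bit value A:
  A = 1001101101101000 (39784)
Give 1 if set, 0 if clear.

Bit 15 is the 16th from the right.
  1001101101101000
  ^
That bit is 1.

Answer: 1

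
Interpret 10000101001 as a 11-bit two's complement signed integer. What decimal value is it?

MSB is 1, so the value is negative. Find the magnitude:
1. Invert bits:  01111010110
2. Add 1:        01111010111  = 983
3. Apply sign:   -983

Answer: -983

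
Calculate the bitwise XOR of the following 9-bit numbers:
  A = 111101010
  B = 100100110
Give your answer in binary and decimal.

Apply ^ to each column (1 where bits differ):
  111101010
^ 100100110
-----------
  011001100

Answer: 011001100 (204)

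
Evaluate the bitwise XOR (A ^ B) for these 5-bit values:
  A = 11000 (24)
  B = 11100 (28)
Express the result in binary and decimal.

Apply ^ to each column (1 where bits differ):
  11000
^ 11100
-------
  00100

Answer: 00100 (4)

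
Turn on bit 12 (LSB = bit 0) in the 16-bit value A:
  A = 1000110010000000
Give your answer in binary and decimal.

Mask = 1 << 12 = 0001000000000000
Bit 12 of A is 0, so OR-ing with the mask flips it to 1.
  1000110010000000
| 0001000000000000
------------------
  1001110010000000

Answer: 1001110010000000 (40064)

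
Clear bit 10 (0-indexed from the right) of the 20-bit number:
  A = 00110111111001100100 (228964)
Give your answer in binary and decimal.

Mask = ~(1 << 10) = 11111111101111111111
Bit 10 of A is 1, so AND-ing with the mask clears it to 0.
  00110111111001100100
& 11111111101111111111
----------------------
  00110111101001100100

Answer: 00110111101001100100 (227940)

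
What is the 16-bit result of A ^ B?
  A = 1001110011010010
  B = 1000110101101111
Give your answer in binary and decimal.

Apply ^ to each column (1 where bits differ):
  1001110011010010
^ 1000110101101111
------------------
  0001000110111101

Answer: 0001000110111101 (4541)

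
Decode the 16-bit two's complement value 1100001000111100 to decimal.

MSB is 1, so the value is negative. Find the magnitude:
1. Invert bits:  0011110111000011
2. Add 1:        0011110111000100  = 15812
3. Apply sign:   -15812

Answer: -15812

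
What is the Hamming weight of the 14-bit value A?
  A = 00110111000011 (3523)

00110111000011
1-bits at positions (from bit 0 = LSB): 0, 1, 6, 7, 8, 10, 11
Count = 7

Answer: 7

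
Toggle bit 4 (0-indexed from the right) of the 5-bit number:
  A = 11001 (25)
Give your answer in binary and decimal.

Mask = 1 << 4 = 10000
Bit 4 of A is 1; XOR with the mask flips it to 0.
  11001
^ 10000
-------
  01001

Answer: 01001 (9)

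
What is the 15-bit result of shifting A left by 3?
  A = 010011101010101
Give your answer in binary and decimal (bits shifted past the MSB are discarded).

Shift left by 3: drop the top 3 bit(s), append 3 zero(s) on the right.
  010011101010101  ->  discard [010], keep [011101010101], append 000
= 011101010101000

Answer: 011101010101000 (15016)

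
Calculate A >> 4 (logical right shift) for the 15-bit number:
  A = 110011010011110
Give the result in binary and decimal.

Logical shift right by 4: drop the bottom 4 bit(s), prepend 4 zero(s) on the left.
  110011010011110  ->  keep [11001101001], discard [1110], prepend 0000
= 000011001101001

Answer: 000011001101001 (1641)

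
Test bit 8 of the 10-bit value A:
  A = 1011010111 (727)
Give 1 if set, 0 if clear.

Bit 8 is the 9th from the right.
  1011010111
   ^
That bit is 0.

Answer: 0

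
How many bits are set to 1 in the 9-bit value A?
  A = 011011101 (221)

011011101
1-bits at positions (from bit 0 = LSB): 0, 2, 3, 4, 6, 7
Count = 6

Answer: 6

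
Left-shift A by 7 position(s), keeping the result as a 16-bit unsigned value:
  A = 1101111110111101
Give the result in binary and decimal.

Shift left by 7: drop the top 7 bit(s), append 7 zero(s) on the right.
  1101111110111101  ->  discard [1101111], keep [110111101], append 0000000
= 1101111010000000

Answer: 1101111010000000 (56960)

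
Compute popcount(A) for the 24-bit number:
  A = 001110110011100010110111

001110110011100010110111
1-bits at positions (from bit 0 = LSB): 0, 1, 2, 4, 5, 7, 11, 12, 13, 16, 17, 19, 20, 21
Count = 14

Answer: 14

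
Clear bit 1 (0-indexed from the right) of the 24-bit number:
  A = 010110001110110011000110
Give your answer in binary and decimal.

Mask = ~(1 << 1) = 111111111111111111111101
Bit 1 of A is 1, so AND-ing with the mask clears it to 0.
  010110001110110011000110
& 111111111111111111111101
--------------------------
  010110001110110011000100

Answer: 010110001110110011000100 (5827780)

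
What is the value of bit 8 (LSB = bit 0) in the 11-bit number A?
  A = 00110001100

Bit 8 is the 9th from the right.
  00110001100
    ^
That bit is 1.

Answer: 1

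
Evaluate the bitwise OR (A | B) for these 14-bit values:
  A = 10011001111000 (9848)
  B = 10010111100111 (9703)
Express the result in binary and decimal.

Apply | to each column (1 where either bit is 1):
  10011001111000
| 10010111100111
----------------
  10011111111111

Answer: 10011111111111 (10239)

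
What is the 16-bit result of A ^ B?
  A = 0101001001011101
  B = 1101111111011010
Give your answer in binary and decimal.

Apply ^ to each column (1 where bits differ):
  0101001001011101
^ 1101111111011010
------------------
  1000110110000111

Answer: 1000110110000111 (36231)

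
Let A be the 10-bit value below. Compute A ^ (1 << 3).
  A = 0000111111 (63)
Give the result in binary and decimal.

Mask = 1 << 3 = 0000001000
Bit 3 of A is 1; XOR with the mask flips it to 0.
  0000111111
^ 0000001000
------------
  0000110111

Answer: 0000110111 (55)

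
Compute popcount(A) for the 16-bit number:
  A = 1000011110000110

1000011110000110
1-bits at positions (from bit 0 = LSB): 1, 2, 7, 8, 9, 10, 15
Count = 7

Answer: 7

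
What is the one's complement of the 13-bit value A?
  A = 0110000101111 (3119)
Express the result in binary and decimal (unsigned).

Flip each bit (0->1, 1->0):
  0110000101111
  1001111010000

Answer: 1001111010000 (5072)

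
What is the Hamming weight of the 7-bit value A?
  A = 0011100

0011100
1-bits at positions (from bit 0 = LSB): 2, 3, 4
Count = 3

Answer: 3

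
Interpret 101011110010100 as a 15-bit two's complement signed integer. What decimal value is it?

MSB is 1, so the value is negative. Find the magnitude:
1. Invert bits:  010100001101011
2. Add 1:        010100001101100  = 10348
3. Apply sign:   -10348

Answer: -10348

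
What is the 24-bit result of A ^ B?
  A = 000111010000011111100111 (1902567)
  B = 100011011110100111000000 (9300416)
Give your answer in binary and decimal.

Apply ^ to each column (1 where bits differ):
  000111010000011111100111
^ 100011011110100111000000
--------------------------
  100100001110111000100111

Answer: 100100001110111000100111 (9498151)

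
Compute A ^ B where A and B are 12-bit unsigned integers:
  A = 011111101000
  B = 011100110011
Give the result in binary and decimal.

Apply ^ to each column (1 where bits differ):
  011111101000
^ 011100110011
--------------
  000011011011

Answer: 000011011011 (219)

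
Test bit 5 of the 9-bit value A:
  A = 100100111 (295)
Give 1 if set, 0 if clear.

Bit 5 is the 6th from the right.
  100100111
     ^
That bit is 1.

Answer: 1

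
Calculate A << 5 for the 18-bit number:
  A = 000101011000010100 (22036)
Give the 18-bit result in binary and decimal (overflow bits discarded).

Shift left by 5: drop the top 5 bit(s), append 5 zero(s) on the right.
  000101011000010100  ->  discard [00010], keep [1011000010100], append 00000
= 101100001010000000

Answer: 101100001010000000 (180864)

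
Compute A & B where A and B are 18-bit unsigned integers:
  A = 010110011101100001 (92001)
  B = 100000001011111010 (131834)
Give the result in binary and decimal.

Apply & to each column (1 only where both bits are 1):
  010110011101100001
& 100000001011111010
--------------------
  000000001001100000

Answer: 000000001001100000 (608)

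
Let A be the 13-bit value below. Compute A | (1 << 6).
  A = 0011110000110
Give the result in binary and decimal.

Mask = 1 << 6 = 0000001000000
Bit 6 of A is 0, so OR-ing with the mask flips it to 1.
  0011110000110
| 0000001000000
---------------
  0011111000110

Answer: 0011111000110 (1990)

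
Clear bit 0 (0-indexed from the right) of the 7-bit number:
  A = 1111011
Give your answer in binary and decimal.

Mask = ~(1 << 0) = 1111110
Bit 0 of A is 1, so AND-ing with the mask clears it to 0.
  1111011
& 1111110
---------
  1111010

Answer: 1111010 (122)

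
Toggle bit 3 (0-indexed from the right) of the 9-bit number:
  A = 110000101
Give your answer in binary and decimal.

Mask = 1 << 3 = 000001000
Bit 3 of A is 0; XOR with the mask flips it to 1.
  110000101
^ 000001000
-----------
  110001101

Answer: 110001101 (397)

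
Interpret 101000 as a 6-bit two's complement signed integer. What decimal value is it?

MSB is 1, so the value is negative. Find the magnitude:
1. Invert bits:  010111
2. Add 1:        011000  = 24
3. Apply sign:   -24

Answer: -24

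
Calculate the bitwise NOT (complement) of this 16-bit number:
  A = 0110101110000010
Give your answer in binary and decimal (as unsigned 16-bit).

Flip each bit (0->1, 1->0):
  0110101110000010
  1001010001111101

Answer: 1001010001111101 (38013)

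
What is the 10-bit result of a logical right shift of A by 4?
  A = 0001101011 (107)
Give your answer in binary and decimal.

Logical shift right by 4: drop the bottom 4 bit(s), prepend 4 zero(s) on the left.
  0001101011  ->  keep [000110], discard [1011], prepend 0000
= 0000000110

Answer: 0000000110 (6)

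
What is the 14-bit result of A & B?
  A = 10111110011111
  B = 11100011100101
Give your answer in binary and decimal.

Apply & to each column (1 only where both bits are 1):
  10111110011111
& 11100011100101
----------------
  10100010000101

Answer: 10100010000101 (10373)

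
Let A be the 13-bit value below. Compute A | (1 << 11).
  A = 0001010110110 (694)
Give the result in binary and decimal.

Mask = 1 << 11 = 0100000000000
Bit 11 of A is 0, so OR-ing with the mask flips it to 1.
  0001010110110
| 0100000000000
---------------
  0101010110110

Answer: 0101010110110 (2742)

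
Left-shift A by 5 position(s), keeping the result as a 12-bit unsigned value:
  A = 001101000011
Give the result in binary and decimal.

Shift left by 5: drop the top 5 bit(s), append 5 zero(s) on the right.
  001101000011  ->  discard [00110], keep [1000011], append 00000
= 100001100000

Answer: 100001100000 (2144)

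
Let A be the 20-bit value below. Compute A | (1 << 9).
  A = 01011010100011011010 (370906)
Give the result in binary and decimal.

Mask = 1 << 9 = 00000000001000000000
Bit 9 of A is 0, so OR-ing with the mask flips it to 1.
  01011010100011011010
| 00000000001000000000
----------------------
  01011010101011011010

Answer: 01011010101011011010 (371418)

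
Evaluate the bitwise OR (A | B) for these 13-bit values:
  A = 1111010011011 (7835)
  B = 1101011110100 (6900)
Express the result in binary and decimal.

Apply | to each column (1 where either bit is 1):
  1111010011011
| 1101011110100
---------------
  1111011111111

Answer: 1111011111111 (7935)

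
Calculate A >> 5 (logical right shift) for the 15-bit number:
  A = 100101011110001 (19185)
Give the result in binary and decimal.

Logical shift right by 5: drop the bottom 5 bit(s), prepend 5 zero(s) on the left.
  100101011110001  ->  keep [1001010111], discard [10001], prepend 00000
= 000001001010111

Answer: 000001001010111 (599)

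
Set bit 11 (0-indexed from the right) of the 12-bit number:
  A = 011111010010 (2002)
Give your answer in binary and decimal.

Mask = 1 << 11 = 100000000000
Bit 11 of A is 0, so OR-ing with the mask flips it to 1.
  011111010010
| 100000000000
--------------
  111111010010

Answer: 111111010010 (4050)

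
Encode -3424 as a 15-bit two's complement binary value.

1. Binary of +3424:  000110101100000
2. Invert bits:     111001010011111
3. Add 1:           111001010100000

Answer: 111001010100000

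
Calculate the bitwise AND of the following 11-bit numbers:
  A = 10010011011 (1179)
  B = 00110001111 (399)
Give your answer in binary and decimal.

Apply & to each column (1 only where both bits are 1):
  10010011011
& 00110001111
-------------
  00010001011

Answer: 00010001011 (139)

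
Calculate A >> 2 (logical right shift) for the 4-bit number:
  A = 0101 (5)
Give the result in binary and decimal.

Logical shift right by 2: drop the bottom 2 bit(s), prepend 2 zero(s) on the left.
  0101  ->  keep [01], discard [01], prepend 00
= 0001

Answer: 0001 (1)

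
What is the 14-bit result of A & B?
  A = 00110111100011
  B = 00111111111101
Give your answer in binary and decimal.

Apply & to each column (1 only where both bits are 1):
  00110111100011
& 00111111111101
----------------
  00110111100001

Answer: 00110111100001 (3553)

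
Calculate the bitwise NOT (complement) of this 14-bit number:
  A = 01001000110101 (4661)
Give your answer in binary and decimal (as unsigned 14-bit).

Flip each bit (0->1, 1->0):
  01001000110101
  10110111001010

Answer: 10110111001010 (11722)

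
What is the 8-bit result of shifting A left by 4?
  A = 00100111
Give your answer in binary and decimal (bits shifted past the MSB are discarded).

Shift left by 4: drop the top 4 bit(s), append 4 zero(s) on the right.
  00100111  ->  discard [0010], keep [0111], append 0000
= 01110000

Answer: 01110000 (112)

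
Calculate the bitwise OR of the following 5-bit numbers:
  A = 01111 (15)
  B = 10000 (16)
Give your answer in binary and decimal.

Apply | to each column (1 where either bit is 1):
  01111
| 10000
-------
  11111

Answer: 11111 (31)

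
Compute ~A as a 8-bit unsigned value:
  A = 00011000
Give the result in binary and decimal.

Flip each bit (0->1, 1->0):
  00011000
  11100111

Answer: 11100111 (231)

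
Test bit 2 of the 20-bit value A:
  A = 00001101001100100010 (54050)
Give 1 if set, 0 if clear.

Bit 2 is the 3rd from the right.
  00001101001100100010
                   ^
That bit is 0.

Answer: 0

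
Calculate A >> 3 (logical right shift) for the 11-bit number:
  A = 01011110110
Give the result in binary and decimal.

Logical shift right by 3: drop the bottom 3 bit(s), prepend 3 zero(s) on the left.
  01011110110  ->  keep [01011110], discard [110], prepend 000
= 00001011110

Answer: 00001011110 (94)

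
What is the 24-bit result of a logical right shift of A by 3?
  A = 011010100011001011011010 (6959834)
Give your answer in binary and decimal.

Logical shift right by 3: drop the bottom 3 bit(s), prepend 3 zero(s) on the left.
  011010100011001011011010  ->  keep [011010100011001011011], discard [010], prepend 000
= 000011010100011001011011

Answer: 000011010100011001011011 (869979)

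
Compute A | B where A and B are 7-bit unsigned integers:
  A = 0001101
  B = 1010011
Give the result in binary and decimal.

Apply | to each column (1 where either bit is 1):
  0001101
| 1010011
---------
  1011111

Answer: 1011111 (95)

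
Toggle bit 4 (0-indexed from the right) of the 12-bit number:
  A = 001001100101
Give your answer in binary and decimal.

Mask = 1 << 4 = 000000010000
Bit 4 of A is 0; XOR with the mask flips it to 1.
  001001100101
^ 000000010000
--------------
  001001110101

Answer: 001001110101 (629)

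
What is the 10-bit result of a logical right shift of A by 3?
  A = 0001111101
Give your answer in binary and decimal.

Logical shift right by 3: drop the bottom 3 bit(s), prepend 3 zero(s) on the left.
  0001111101  ->  keep [0001111], discard [101], prepend 000
= 0000001111

Answer: 0000001111 (15)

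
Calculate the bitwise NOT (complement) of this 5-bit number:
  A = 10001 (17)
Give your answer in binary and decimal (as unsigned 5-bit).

Flip each bit (0->1, 1->0):
  10001
  01110

Answer: 01110 (14)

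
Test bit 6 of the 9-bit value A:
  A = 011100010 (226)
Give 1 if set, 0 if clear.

Bit 6 is the 7th from the right.
  011100010
    ^
That bit is 1.

Answer: 1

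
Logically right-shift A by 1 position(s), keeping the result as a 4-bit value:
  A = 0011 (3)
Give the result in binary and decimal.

Logical shift right by 1: drop the bottom 1 bit(s), prepend 1 zero(s) on the left.
  0011  ->  keep [001], discard [1], prepend 0
= 0001

Answer: 0001 (1)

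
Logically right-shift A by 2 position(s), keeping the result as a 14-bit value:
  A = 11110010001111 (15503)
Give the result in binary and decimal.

Logical shift right by 2: drop the bottom 2 bit(s), prepend 2 zero(s) on the left.
  11110010001111  ->  keep [111100100011], discard [11], prepend 00
= 00111100100011

Answer: 00111100100011 (3875)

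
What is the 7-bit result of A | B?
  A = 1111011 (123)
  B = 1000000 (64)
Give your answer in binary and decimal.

Apply | to each column (1 where either bit is 1):
  1111011
| 1000000
---------
  1111011

Answer: 1111011 (123)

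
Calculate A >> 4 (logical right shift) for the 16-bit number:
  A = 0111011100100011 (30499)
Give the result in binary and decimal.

Logical shift right by 4: drop the bottom 4 bit(s), prepend 4 zero(s) on the left.
  0111011100100011  ->  keep [011101110010], discard [0011], prepend 0000
= 0000011101110010

Answer: 0000011101110010 (1906)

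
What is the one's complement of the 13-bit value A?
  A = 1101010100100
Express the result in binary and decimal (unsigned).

Flip each bit (0->1, 1->0):
  1101010100100
  0010101011011

Answer: 0010101011011 (1371)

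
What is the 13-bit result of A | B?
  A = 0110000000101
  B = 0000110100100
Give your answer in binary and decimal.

Apply | to each column (1 where either bit is 1):
  0110000000101
| 0000110100100
---------------
  0110110100101

Answer: 0110110100101 (3493)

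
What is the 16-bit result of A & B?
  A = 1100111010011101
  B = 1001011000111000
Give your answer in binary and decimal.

Apply & to each column (1 only where both bits are 1):
  1100111010011101
& 1001011000111000
------------------
  1000011000011000

Answer: 1000011000011000 (34328)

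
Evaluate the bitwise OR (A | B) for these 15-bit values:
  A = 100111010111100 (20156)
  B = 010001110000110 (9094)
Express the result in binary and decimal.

Apply | to each column (1 where either bit is 1):
  100111010111100
| 010001110000110
-----------------
  110111110111110

Answer: 110111110111110 (28606)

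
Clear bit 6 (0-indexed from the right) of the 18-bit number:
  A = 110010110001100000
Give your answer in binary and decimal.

Mask = ~(1 << 6) = 111111111110111111
Bit 6 of A is 1, so AND-ing with the mask clears it to 0.
  110010110001100000
& 111111111110111111
--------------------
  110010110000100000

Answer: 110010110000100000 (207904)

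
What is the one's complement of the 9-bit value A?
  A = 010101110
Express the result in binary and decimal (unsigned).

Flip each bit (0->1, 1->0):
  010101110
  101010001

Answer: 101010001 (337)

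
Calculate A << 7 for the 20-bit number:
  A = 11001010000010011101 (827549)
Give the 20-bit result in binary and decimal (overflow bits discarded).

Shift left by 7: drop the top 7 bit(s), append 7 zero(s) on the right.
  11001010000010011101  ->  discard [1100101], keep [0000010011101], append 0000000
= 00000100111010000000

Answer: 00000100111010000000 (20096)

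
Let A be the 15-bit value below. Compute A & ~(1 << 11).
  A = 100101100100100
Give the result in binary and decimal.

Mask = ~(1 << 11) = 111011111111111
Bit 11 of A is 1, so AND-ing with the mask clears it to 0.
  100101100100100
& 111011111111111
-----------------
  100001100100100

Answer: 100001100100100 (17188)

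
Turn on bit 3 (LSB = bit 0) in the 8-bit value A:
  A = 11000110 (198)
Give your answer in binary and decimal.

Mask = 1 << 3 = 00001000
Bit 3 of A is 0, so OR-ing with the mask flips it to 1.
  11000110
| 00001000
----------
  11001110

Answer: 11001110 (206)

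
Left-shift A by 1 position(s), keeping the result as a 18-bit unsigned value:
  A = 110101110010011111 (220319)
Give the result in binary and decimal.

Shift left by 1: drop the top 1 bit(s), append 1 zero(s) on the right.
  110101110010011111  ->  discard [1], keep [10101110010011111], append 0
= 101011100100111110

Answer: 101011100100111110 (178494)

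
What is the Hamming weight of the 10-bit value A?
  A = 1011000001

1011000001
1-bits at positions (from bit 0 = LSB): 0, 6, 7, 9
Count = 4

Answer: 4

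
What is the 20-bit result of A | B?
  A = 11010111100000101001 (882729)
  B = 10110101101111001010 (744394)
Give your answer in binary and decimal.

Apply | to each column (1 where either bit is 1):
  11010111100000101001
| 10110101101111001010
----------------------
  11110111101111101011

Answer: 11110111101111101011 (1014763)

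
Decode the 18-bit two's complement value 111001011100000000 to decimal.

MSB is 1, so the value is negative. Find the magnitude:
1. Invert bits:  000110100011111111
2. Add 1:        000110100100000000  = 26880
3. Apply sign:   -26880

Answer: -26880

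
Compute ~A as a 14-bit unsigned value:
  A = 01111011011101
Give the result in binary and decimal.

Flip each bit (0->1, 1->0):
  01111011011101
  10000100100010

Answer: 10000100100010 (8482)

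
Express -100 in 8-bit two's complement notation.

1. Binary of +100:  01100100
2. Invert bits:     10011011
3. Add 1:           10011100

Answer: 10011100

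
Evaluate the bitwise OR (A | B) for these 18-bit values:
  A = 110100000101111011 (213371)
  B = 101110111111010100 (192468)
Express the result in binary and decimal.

Apply | to each column (1 where either bit is 1):
  110100000101111011
| 101110111111010100
--------------------
  111110111111111111

Answer: 111110111111111111 (258047)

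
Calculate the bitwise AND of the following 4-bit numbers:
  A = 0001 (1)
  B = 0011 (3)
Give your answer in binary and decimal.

Apply & to each column (1 only where both bits are 1):
  0001
& 0011
------
  0001

Answer: 0001 (1)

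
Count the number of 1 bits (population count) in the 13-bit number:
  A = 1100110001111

1100110001111
1-bits at positions (from bit 0 = LSB): 0, 1, 2, 3, 7, 8, 11, 12
Count = 8

Answer: 8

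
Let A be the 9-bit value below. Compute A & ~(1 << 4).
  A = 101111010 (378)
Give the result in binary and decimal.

Mask = ~(1 << 4) = 111101111
Bit 4 of A is 1, so AND-ing with the mask clears it to 0.
  101111010
& 111101111
-----------
  101101010

Answer: 101101010 (362)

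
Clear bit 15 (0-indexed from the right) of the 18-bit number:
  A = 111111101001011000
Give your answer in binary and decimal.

Mask = ~(1 << 15) = 110111111111111111
Bit 15 of A is 1, so AND-ing with the mask clears it to 0.
  111111101001011000
& 110111111111111111
--------------------
  110111101001011000

Answer: 110111101001011000 (227928)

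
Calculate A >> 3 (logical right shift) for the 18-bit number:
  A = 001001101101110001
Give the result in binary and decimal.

Logical shift right by 3: drop the bottom 3 bit(s), prepend 3 zero(s) on the left.
  001001101101110001  ->  keep [001001101101110], discard [001], prepend 000
= 000001001101101110

Answer: 000001001101101110 (4974)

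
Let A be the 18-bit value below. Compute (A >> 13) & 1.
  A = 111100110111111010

Bit 13 is the 14th from the right.
  111100110111111010
      ^
That bit is 0.

Answer: 0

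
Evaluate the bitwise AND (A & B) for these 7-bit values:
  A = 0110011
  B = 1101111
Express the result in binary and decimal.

Apply & to each column (1 only where both bits are 1):
  0110011
& 1101111
---------
  0100011

Answer: 0100011 (35)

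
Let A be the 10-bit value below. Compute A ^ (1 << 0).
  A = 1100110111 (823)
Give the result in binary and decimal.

Mask = 1 << 0 = 0000000001
Bit 0 of A is 1; XOR with the mask flips it to 0.
  1100110111
^ 0000000001
------------
  1100110110

Answer: 1100110110 (822)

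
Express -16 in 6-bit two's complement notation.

1. Binary of +16:  010000
2. Invert bits:     101111
3. Add 1:           110000

Answer: 110000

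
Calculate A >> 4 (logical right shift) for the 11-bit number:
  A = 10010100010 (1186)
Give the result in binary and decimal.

Logical shift right by 4: drop the bottom 4 bit(s), prepend 4 zero(s) on the left.
  10010100010  ->  keep [1001010], discard [0010], prepend 0000
= 00001001010

Answer: 00001001010 (74)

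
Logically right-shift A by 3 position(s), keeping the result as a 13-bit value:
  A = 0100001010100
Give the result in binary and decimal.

Logical shift right by 3: drop the bottom 3 bit(s), prepend 3 zero(s) on the left.
  0100001010100  ->  keep [0100001010], discard [100], prepend 000
= 0000100001010

Answer: 0000100001010 (266)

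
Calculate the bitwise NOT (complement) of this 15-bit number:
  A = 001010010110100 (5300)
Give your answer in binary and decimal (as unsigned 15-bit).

Flip each bit (0->1, 1->0):
  001010010110100
  110101101001011

Answer: 110101101001011 (27467)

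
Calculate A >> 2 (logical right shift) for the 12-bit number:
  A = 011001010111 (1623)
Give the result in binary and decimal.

Logical shift right by 2: drop the bottom 2 bit(s), prepend 2 zero(s) on the left.
  011001010111  ->  keep [0110010101], discard [11], prepend 00
= 000110010101

Answer: 000110010101 (405)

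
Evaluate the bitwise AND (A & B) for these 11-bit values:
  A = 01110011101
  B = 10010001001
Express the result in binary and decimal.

Apply & to each column (1 only where both bits are 1):
  01110011101
& 10010001001
-------------
  00010001001

Answer: 00010001001 (137)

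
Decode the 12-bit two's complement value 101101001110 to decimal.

MSB is 1, so the value is negative. Find the magnitude:
1. Invert bits:  010010110001
2. Add 1:        010010110010  = 1202
3. Apply sign:   -1202

Answer: -1202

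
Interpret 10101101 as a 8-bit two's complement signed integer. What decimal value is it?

MSB is 1, so the value is negative. Find the magnitude:
1. Invert bits:  01010010
2. Add 1:        01010011  = 83
3. Apply sign:   -83

Answer: -83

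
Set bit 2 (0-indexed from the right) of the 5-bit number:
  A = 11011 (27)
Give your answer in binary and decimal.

Mask = 1 << 2 = 00100
Bit 2 of A is 0, so OR-ing with the mask flips it to 1.
  11011
| 00100
-------
  11111

Answer: 11111 (31)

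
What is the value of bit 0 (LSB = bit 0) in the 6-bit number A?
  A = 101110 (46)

Bit 0 is the 1st from the right.
  101110
       ^
That bit is 0.

Answer: 0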